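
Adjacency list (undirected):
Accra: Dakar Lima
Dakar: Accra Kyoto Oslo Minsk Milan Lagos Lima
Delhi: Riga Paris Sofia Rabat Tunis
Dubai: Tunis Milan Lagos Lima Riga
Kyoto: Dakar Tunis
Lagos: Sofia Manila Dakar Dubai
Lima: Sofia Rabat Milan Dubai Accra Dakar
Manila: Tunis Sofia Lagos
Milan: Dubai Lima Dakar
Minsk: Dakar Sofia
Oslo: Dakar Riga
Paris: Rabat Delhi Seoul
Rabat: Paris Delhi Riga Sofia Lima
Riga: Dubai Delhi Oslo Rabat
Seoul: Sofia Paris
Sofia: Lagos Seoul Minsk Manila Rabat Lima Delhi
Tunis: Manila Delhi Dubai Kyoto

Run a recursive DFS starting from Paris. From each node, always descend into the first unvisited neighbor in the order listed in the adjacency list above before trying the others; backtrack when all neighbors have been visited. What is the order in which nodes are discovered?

Paris -> Rabat -> Delhi -> Riga -> Dubai -> Tunis -> Manila -> Sofia -> Lagos -> Dakar -> Accra -> Lima -> Milan -> Kyoto -> Oslo -> Minsk -> Seoul

Visit Paris
Paris → Rabat
Rabat → Delhi
Delhi → Riga
Riga → Dubai
Dubai → Tunis
Tunis → Manila
Manila → Sofia
Sofia → Lagos
Lagos → Dakar
Dakar → Accra
Accra → Lima
Lima → Milan
Dakar → Kyoto
Dakar → Oslo
Dakar → Minsk
Sofia → Seoul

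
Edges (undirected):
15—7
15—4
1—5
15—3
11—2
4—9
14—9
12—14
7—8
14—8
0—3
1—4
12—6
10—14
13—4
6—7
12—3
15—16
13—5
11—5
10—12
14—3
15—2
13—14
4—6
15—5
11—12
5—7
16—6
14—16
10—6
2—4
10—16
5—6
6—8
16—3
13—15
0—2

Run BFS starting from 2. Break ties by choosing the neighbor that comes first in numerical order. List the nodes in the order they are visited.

2 → 0 → 4 → 11 → 15 → 3 → 1 → 6 → 9 → 13 → 5 → 12 → 7 → 16 → 14 → 8 → 10

Visit 2; enqueue 0, 4, 11, 15 → queue [0, 4, 11, 15]
Visit 0; enqueue 3 → queue [4, 11, 15, 3]
Visit 4; enqueue 1, 6, 9, 13 → queue [11, 15, 3, 1, 6, 9, 13]
Visit 11; enqueue 5, 12 → queue [15, 3, 1, 6, 9, 13, 5, 12]
Visit 15; enqueue 7, 16 → queue [3, 1, 6, 9, 13, 5, 12, 7, 16]
Visit 3; enqueue 14 → queue [1, 6, 9, 13, 5, 12, 7, 16, 14]
Visit 1 → queue [6, 9, 13, 5, 12, 7, 16, 14]
Visit 6; enqueue 8, 10 → queue [9, 13, 5, 12, 7, 16, 14, 8, 10]
Visit 9 → queue [13, 5, 12, 7, 16, 14, 8, 10]
Visit 13 → queue [5, 12, 7, 16, 14, 8, 10]
Visit 5 → queue [12, 7, 16, 14, 8, 10]
Visit 12 → queue [7, 16, 14, 8, 10]
Visit 7 → queue [16, 14, 8, 10]
Visit 16 → queue [14, 8, 10]
Visit 14 → queue [8, 10]
Visit 8 → queue [10]
Visit 10 → queue []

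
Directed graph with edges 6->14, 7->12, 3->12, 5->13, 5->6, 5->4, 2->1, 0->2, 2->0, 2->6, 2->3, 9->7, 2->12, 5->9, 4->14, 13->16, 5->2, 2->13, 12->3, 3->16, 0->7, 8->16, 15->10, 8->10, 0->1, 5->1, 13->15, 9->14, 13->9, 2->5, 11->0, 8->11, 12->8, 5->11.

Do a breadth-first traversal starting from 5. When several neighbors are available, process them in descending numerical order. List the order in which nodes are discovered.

5 13 11 9 6 4 2 1 16 15 0 14 7 12 3 10 8

Visit 5; enqueue 13, 11, 9, 6, 4, 2, 1 → queue [13, 11, 9, 6, 4, 2, 1]
Visit 13; enqueue 16, 15 → queue [11, 9, 6, 4, 2, 1, 16, 15]
Visit 11; enqueue 0 → queue [9, 6, 4, 2, 1, 16, 15, 0]
Visit 9; enqueue 14, 7 → queue [6, 4, 2, 1, 16, 15, 0, 14, 7]
Visit 6 → queue [4, 2, 1, 16, 15, 0, 14, 7]
Visit 4 → queue [2, 1, 16, 15, 0, 14, 7]
Visit 2; enqueue 12, 3 → queue [1, 16, 15, 0, 14, 7, 12, 3]
Visit 1 → queue [16, 15, 0, 14, 7, 12, 3]
Visit 16 → queue [15, 0, 14, 7, 12, 3]
Visit 15; enqueue 10 → queue [0, 14, 7, 12, 3, 10]
Visit 0 → queue [14, 7, 12, 3, 10]
Visit 14 → queue [7, 12, 3, 10]
Visit 7 → queue [12, 3, 10]
Visit 12; enqueue 8 → queue [3, 10, 8]
Visit 3 → queue [10, 8]
Visit 10 → queue [8]
Visit 8 → queue []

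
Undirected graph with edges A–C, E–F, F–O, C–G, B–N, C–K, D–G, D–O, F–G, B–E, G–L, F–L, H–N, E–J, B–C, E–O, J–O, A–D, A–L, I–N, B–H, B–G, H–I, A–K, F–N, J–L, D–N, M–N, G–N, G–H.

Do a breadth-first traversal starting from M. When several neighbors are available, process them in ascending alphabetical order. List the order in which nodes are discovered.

M → N → B → D → F → G → H → I → C → E → A → O → L → K → J

Visit M; enqueue N → queue [N]
Visit N; enqueue B, D, F, G, H, I → queue [B, D, F, G, H, I]
Visit B; enqueue C, E → queue [D, F, G, H, I, C, E]
Visit D; enqueue A, O → queue [F, G, H, I, C, E, A, O]
Visit F; enqueue L → queue [G, H, I, C, E, A, O, L]
Visit G → queue [H, I, C, E, A, O, L]
Visit H → queue [I, C, E, A, O, L]
Visit I → queue [C, E, A, O, L]
Visit C; enqueue K → queue [E, A, O, L, K]
Visit E; enqueue J → queue [A, O, L, K, J]
Visit A → queue [O, L, K, J]
Visit O → queue [L, K, J]
Visit L → queue [K, J]
Visit K → queue [J]
Visit J → queue []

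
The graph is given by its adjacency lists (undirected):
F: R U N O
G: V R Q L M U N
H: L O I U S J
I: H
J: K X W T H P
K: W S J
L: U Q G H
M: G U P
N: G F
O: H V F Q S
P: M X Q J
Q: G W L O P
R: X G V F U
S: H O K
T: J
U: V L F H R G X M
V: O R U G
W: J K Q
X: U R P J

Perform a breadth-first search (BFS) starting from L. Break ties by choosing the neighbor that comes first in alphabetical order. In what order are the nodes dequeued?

L → G → H → Q → U → M → N → R → V → I → J → O → S → P → W → F → X → K → T

Visit L; enqueue G, H, Q, U → queue [G, H, Q, U]
Visit G; enqueue M, N, R, V → queue [H, Q, U, M, N, R, V]
Visit H; enqueue I, J, O, S → queue [Q, U, M, N, R, V, I, J, O, S]
Visit Q; enqueue P, W → queue [U, M, N, R, V, I, J, O, S, P, W]
Visit U; enqueue F, X → queue [M, N, R, V, I, J, O, S, P, W, F, X]
Visit M → queue [N, R, V, I, J, O, S, P, W, F, X]
Visit N → queue [R, V, I, J, O, S, P, W, F, X]
Visit R → queue [V, I, J, O, S, P, W, F, X]
Visit V → queue [I, J, O, S, P, W, F, X]
Visit I → queue [J, O, S, P, W, F, X]
Visit J; enqueue K, T → queue [O, S, P, W, F, X, K, T]
Visit O → queue [S, P, W, F, X, K, T]
Visit S → queue [P, W, F, X, K, T]
Visit P → queue [W, F, X, K, T]
Visit W → queue [F, X, K, T]
Visit F → queue [X, K, T]
Visit X → queue [K, T]
Visit K → queue [T]
Visit T → queue []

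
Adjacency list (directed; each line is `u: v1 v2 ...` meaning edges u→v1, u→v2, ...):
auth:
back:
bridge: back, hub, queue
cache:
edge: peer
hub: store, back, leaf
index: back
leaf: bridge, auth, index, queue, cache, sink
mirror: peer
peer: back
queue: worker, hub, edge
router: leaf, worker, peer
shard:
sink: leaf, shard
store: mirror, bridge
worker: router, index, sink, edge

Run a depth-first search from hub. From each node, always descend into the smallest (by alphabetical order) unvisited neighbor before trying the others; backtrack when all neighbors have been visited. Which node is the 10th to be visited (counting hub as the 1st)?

Visit hub
hub → back
hub → leaf
leaf → auth
leaf → bridge
bridge → queue
queue → edge
edge → peer
queue → worker
worker → index
worker → router
worker → sink
sink → shard
leaf → cache
hub → store
store → mirror

Visit order: hub, back, leaf, auth, bridge, queue, edge, peer, worker, index, router, sink, shard, cache, store, mirror

index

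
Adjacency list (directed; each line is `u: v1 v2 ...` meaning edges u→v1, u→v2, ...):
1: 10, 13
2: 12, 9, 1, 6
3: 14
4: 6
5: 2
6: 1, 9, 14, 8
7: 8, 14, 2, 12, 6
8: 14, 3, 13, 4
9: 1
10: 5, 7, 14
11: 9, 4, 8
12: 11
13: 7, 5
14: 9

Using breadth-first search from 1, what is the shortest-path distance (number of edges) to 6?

Level 0: 1
Level 1: 10, 13
Level 2: 5, 7, 14
Level 3: 2, 6, 8, 9, 12
Level 4: 3, 4, 11
6 first appears at level 3.

3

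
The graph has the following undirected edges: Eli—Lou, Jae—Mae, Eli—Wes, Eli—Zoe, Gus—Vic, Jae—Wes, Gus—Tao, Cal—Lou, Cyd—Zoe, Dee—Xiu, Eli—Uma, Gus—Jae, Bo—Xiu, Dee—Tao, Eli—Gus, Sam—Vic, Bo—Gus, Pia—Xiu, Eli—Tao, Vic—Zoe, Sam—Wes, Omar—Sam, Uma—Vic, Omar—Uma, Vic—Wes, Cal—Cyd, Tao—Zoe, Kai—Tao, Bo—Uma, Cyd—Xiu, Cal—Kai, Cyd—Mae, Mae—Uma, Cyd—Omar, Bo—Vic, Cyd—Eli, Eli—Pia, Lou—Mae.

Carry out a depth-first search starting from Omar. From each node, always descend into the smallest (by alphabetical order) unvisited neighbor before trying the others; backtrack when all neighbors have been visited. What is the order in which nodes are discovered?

Omar, Cyd, Cal, Kai, Tao, Dee, Xiu, Bo, Gus, Eli, Lou, Mae, Jae, Wes, Sam, Vic, Uma, Zoe, Pia

Visit Omar
Omar → Cyd
Cyd → Cal
Cal → Kai
Kai → Tao
Tao → Dee
Dee → Xiu
Xiu → Bo
Bo → Gus
Gus → Eli
Eli → Lou
Lou → Mae
Mae → Jae
Jae → Wes
Wes → Sam
Sam → Vic
Vic → Uma
Vic → Zoe
Eli → Pia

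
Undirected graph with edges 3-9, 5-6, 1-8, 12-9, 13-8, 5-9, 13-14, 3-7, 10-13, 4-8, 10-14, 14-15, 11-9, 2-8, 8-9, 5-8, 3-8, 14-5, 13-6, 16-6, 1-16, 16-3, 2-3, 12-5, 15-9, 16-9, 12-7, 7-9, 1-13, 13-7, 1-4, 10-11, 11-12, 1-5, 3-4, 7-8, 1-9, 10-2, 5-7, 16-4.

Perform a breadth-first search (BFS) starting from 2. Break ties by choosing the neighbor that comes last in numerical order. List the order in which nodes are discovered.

Visit 2; enqueue 10, 8, 3 → queue [10, 8, 3]
Visit 10; enqueue 14, 13, 11 → queue [8, 3, 14, 13, 11]
Visit 8; enqueue 9, 7, 5, 4, 1 → queue [3, 14, 13, 11, 9, 7, 5, 4, 1]
Visit 3; enqueue 16 → queue [14, 13, 11, 9, 7, 5, 4, 1, 16]
Visit 14; enqueue 15 → queue [13, 11, 9, 7, 5, 4, 1, 16, 15]
Visit 13; enqueue 6 → queue [11, 9, 7, 5, 4, 1, 16, 15, 6]
Visit 11; enqueue 12 → queue [9, 7, 5, 4, 1, 16, 15, 6, 12]
Visit 9 → queue [7, 5, 4, 1, 16, 15, 6, 12]
Visit 7 → queue [5, 4, 1, 16, 15, 6, 12]
Visit 5 → queue [4, 1, 16, 15, 6, 12]
Visit 4 → queue [1, 16, 15, 6, 12]
Visit 1 → queue [16, 15, 6, 12]
Visit 16 → queue [15, 6, 12]
Visit 15 → queue [6, 12]
Visit 6 → queue [12]
Visit 12 → queue []

2, 10, 8, 3, 14, 13, 11, 9, 7, 5, 4, 1, 16, 15, 6, 12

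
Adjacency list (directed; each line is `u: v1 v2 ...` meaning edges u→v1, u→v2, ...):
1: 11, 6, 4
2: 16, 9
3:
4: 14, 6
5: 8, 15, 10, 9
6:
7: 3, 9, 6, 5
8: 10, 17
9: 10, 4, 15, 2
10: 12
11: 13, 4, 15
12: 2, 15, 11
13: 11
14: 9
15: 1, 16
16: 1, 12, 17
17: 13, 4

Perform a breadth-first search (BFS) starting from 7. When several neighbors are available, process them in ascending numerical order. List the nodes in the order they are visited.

7, 3, 5, 6, 9, 8, 10, 15, 2, 4, 17, 12, 1, 16, 14, 13, 11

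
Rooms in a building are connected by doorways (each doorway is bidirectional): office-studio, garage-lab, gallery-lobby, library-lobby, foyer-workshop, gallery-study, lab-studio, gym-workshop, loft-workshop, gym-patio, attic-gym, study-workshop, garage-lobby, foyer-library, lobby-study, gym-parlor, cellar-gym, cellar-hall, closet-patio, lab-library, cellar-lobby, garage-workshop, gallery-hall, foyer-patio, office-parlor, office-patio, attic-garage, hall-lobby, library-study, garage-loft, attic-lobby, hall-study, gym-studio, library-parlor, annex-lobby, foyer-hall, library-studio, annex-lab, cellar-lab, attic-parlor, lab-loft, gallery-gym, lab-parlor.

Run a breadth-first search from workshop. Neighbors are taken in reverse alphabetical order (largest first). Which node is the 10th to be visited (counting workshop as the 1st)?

Visit workshop; enqueue study, loft, gym, garage, foyer → queue [study, loft, gym, garage, foyer]
Visit study; enqueue lobby, library, hall, gallery → queue [loft, gym, garage, foyer, lobby, library, hall, gallery]
Visit loft; enqueue lab → queue [gym, garage, foyer, lobby, library, hall, gallery, lab]
Visit gym; enqueue studio, patio, parlor, cellar, attic → queue [garage, foyer, lobby, library, hall, gallery, lab, studio, patio, parlor, cellar, attic]
Visit garage → queue [foyer, lobby, library, hall, gallery, lab, studio, patio, parlor, cellar, attic]
Visit foyer → queue [lobby, library, hall, gallery, lab, studio, patio, parlor, cellar, attic]
Visit lobby; enqueue annex → queue [library, hall, gallery, lab, studio, patio, parlor, cellar, attic, annex]
Visit library → queue [hall, gallery, lab, studio, patio, parlor, cellar, attic, annex]
Visit hall → queue [gallery, lab, studio, patio, parlor, cellar, attic, annex]
Visit gallery → queue [lab, studio, patio, parlor, cellar, attic, annex]
Visit lab → queue [studio, patio, parlor, cellar, attic, annex]
Visit studio; enqueue office → queue [patio, parlor, cellar, attic, annex, office]
Visit patio; enqueue closet → queue [parlor, cellar, attic, annex, office, closet]
Visit parlor → queue [cellar, attic, annex, office, closet]
Visit cellar → queue [attic, annex, office, closet]
Visit attic → queue [annex, office, closet]
Visit annex → queue [office, closet]
Visit office → queue [closet]
Visit closet → queue []

Visit order: workshop, study, loft, gym, garage, foyer, lobby, library, hall, gallery, lab, studio, patio, parlor, cellar, attic, annex, office, closet

gallery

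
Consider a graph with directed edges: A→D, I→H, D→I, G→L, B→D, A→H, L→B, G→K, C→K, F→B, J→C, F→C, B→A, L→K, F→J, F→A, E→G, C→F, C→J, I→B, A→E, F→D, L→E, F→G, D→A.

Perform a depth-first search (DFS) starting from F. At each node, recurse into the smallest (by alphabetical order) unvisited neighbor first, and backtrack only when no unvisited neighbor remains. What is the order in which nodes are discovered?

Visit F
F → A
A → D
D → I
I → B
I → H
A → E
E → G
G → K
G → L
F → C
C → J

F, A, D, I, B, H, E, G, K, L, C, J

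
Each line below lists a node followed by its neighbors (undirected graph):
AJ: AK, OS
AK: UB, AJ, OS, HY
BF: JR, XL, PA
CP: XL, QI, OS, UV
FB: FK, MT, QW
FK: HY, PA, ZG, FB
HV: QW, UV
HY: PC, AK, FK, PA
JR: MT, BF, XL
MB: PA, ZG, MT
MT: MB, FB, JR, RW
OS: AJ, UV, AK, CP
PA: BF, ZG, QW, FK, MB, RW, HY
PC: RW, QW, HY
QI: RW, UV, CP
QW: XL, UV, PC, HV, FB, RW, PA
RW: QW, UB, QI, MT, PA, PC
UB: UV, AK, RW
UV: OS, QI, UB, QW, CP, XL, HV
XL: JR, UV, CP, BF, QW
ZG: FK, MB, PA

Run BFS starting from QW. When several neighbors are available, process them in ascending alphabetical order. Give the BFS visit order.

QW → FB → HV → PA → PC → RW → UV → XL → FK → MT → BF → HY → MB → ZG → QI → UB → CP → OS → JR → AK → AJ

Visit QW; enqueue FB, HV, PA, PC, RW, UV, XL → queue [FB, HV, PA, PC, RW, UV, XL]
Visit FB; enqueue FK, MT → queue [HV, PA, PC, RW, UV, XL, FK, MT]
Visit HV → queue [PA, PC, RW, UV, XL, FK, MT]
Visit PA; enqueue BF, HY, MB, ZG → queue [PC, RW, UV, XL, FK, MT, BF, HY, MB, ZG]
Visit PC → queue [RW, UV, XL, FK, MT, BF, HY, MB, ZG]
Visit RW; enqueue QI, UB → queue [UV, XL, FK, MT, BF, HY, MB, ZG, QI, UB]
Visit UV; enqueue CP, OS → queue [XL, FK, MT, BF, HY, MB, ZG, QI, UB, CP, OS]
Visit XL; enqueue JR → queue [FK, MT, BF, HY, MB, ZG, QI, UB, CP, OS, JR]
Visit FK → queue [MT, BF, HY, MB, ZG, QI, UB, CP, OS, JR]
Visit MT → queue [BF, HY, MB, ZG, QI, UB, CP, OS, JR]
Visit BF → queue [HY, MB, ZG, QI, UB, CP, OS, JR]
Visit HY; enqueue AK → queue [MB, ZG, QI, UB, CP, OS, JR, AK]
Visit MB → queue [ZG, QI, UB, CP, OS, JR, AK]
Visit ZG → queue [QI, UB, CP, OS, JR, AK]
Visit QI → queue [UB, CP, OS, JR, AK]
Visit UB → queue [CP, OS, JR, AK]
Visit CP → queue [OS, JR, AK]
Visit OS; enqueue AJ → queue [JR, AK, AJ]
Visit JR → queue [AK, AJ]
Visit AK → queue [AJ]
Visit AJ → queue []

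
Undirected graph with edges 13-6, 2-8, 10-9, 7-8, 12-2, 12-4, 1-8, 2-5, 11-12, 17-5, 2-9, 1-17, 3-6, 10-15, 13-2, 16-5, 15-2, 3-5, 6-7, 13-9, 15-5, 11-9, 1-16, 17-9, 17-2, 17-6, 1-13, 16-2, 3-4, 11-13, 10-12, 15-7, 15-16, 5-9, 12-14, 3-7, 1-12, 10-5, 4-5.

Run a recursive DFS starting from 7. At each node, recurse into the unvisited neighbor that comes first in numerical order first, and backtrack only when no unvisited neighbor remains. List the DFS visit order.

7, 3, 4, 5, 2, 8, 1, 12, 10, 9, 11, 13, 6, 17, 15, 16, 14

Visit 7
7 → 3
3 → 4
4 → 5
5 → 2
2 → 8
8 → 1
1 → 12
12 → 10
10 → 9
9 → 11
11 → 13
13 → 6
6 → 17
10 → 15
15 → 16
12 → 14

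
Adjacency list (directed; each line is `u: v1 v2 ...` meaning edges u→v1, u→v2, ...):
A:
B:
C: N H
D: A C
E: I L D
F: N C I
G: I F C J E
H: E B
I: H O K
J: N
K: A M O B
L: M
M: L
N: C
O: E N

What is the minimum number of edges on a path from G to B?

3

Level 0: G
Level 1: C, E, F, I, J
Level 2: D, H, K, L, N, O
Level 3: A, B, M
B first appears at level 3.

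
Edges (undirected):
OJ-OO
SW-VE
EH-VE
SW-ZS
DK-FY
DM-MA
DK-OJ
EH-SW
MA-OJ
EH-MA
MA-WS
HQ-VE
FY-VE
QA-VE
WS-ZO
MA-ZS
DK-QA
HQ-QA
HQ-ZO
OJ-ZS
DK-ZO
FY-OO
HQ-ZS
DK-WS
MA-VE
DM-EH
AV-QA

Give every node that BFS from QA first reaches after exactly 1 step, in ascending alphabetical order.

Level 0: QA
Level 1: AV, DK, HQ, VE
Level 2: EH, FY, MA, OJ, SW, WS, ZO, ZS
Level 3: DM, OO

AV, DK, HQ, VE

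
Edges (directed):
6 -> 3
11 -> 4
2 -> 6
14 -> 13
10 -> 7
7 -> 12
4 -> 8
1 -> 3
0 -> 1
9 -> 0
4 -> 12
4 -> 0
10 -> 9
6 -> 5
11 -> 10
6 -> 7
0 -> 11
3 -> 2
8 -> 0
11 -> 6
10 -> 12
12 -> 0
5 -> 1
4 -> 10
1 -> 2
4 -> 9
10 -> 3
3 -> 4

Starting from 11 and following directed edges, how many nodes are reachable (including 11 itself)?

BFS from 11 visits: 11, 10, 6, 4, 12, 9, 7, 3, 5, 8, 0, 2, 1
Reachable nodes: 13 of 15 total.

13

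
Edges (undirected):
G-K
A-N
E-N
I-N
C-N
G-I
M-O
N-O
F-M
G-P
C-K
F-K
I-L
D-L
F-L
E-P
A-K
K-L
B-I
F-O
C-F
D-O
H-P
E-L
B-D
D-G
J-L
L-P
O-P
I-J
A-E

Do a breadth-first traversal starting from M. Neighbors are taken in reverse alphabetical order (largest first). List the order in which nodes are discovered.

M O F P N D L K C H G E I A B J

Visit M; enqueue O, F → queue [O, F]
Visit O; enqueue P, N, D → queue [F, P, N, D]
Visit F; enqueue L, K, C → queue [P, N, D, L, K, C]
Visit P; enqueue H, G, E → queue [N, D, L, K, C, H, G, E]
Visit N; enqueue I, A → queue [D, L, K, C, H, G, E, I, A]
Visit D; enqueue B → queue [L, K, C, H, G, E, I, A, B]
Visit L; enqueue J → queue [K, C, H, G, E, I, A, B, J]
Visit K → queue [C, H, G, E, I, A, B, J]
Visit C → queue [H, G, E, I, A, B, J]
Visit H → queue [G, E, I, A, B, J]
Visit G → queue [E, I, A, B, J]
Visit E → queue [I, A, B, J]
Visit I → queue [A, B, J]
Visit A → queue [B, J]
Visit B → queue [J]
Visit J → queue []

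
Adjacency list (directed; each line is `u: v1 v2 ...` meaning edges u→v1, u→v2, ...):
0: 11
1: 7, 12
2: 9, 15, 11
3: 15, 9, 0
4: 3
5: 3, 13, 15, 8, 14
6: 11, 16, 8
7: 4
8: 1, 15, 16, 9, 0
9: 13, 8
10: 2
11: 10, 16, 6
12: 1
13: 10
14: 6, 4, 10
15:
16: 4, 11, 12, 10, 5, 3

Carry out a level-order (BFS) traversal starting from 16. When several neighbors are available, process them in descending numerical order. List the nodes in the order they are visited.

Visit 16; enqueue 12, 11, 10, 5, 4, 3 → queue [12, 11, 10, 5, 4, 3]
Visit 12; enqueue 1 → queue [11, 10, 5, 4, 3, 1]
Visit 11; enqueue 6 → queue [10, 5, 4, 3, 1, 6]
Visit 10; enqueue 2 → queue [5, 4, 3, 1, 6, 2]
Visit 5; enqueue 15, 14, 13, 8 → queue [4, 3, 1, 6, 2, 15, 14, 13, 8]
Visit 4 → queue [3, 1, 6, 2, 15, 14, 13, 8]
Visit 3; enqueue 9, 0 → queue [1, 6, 2, 15, 14, 13, 8, 9, 0]
Visit 1; enqueue 7 → queue [6, 2, 15, 14, 13, 8, 9, 0, 7]
Visit 6 → queue [2, 15, 14, 13, 8, 9, 0, 7]
Visit 2 → queue [15, 14, 13, 8, 9, 0, 7]
Visit 15 → queue [14, 13, 8, 9, 0, 7]
Visit 14 → queue [13, 8, 9, 0, 7]
Visit 13 → queue [8, 9, 0, 7]
Visit 8 → queue [9, 0, 7]
Visit 9 → queue [0, 7]
Visit 0 → queue [7]
Visit 7 → queue []

16, 12, 11, 10, 5, 4, 3, 1, 6, 2, 15, 14, 13, 8, 9, 0, 7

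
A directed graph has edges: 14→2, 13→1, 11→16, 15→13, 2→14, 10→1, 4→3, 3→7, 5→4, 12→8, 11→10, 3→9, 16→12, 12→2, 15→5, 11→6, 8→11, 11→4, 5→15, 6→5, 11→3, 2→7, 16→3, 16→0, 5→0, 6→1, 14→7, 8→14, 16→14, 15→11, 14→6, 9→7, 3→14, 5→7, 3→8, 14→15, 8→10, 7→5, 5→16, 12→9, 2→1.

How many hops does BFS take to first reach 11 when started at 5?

2

Level 0: 5
Level 1: 0, 4, 7, 15, 16
Level 2: 3, 11, 12, 13, 14
Level 3: 1, 2, 6, 8, 9, 10
11 first appears at level 2.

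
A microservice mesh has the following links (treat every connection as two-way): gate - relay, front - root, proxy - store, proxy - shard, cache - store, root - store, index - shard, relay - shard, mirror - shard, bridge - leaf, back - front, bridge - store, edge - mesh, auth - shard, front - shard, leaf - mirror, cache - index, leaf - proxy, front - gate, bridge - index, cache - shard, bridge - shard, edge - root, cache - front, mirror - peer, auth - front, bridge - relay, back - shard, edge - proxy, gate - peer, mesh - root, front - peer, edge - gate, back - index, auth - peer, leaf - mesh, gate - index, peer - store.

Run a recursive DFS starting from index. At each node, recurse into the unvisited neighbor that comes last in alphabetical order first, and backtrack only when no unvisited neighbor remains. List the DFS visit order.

Visit index
index → shard
shard → relay
relay → gate
gate → peer
peer → store
store → root
root → mesh
mesh → leaf
leaf → proxy
proxy → edge
leaf → mirror
leaf → bridge
root → front
front → cache
front → back
front → auth

index, shard, relay, gate, peer, store, root, mesh, leaf, proxy, edge, mirror, bridge, front, cache, back, auth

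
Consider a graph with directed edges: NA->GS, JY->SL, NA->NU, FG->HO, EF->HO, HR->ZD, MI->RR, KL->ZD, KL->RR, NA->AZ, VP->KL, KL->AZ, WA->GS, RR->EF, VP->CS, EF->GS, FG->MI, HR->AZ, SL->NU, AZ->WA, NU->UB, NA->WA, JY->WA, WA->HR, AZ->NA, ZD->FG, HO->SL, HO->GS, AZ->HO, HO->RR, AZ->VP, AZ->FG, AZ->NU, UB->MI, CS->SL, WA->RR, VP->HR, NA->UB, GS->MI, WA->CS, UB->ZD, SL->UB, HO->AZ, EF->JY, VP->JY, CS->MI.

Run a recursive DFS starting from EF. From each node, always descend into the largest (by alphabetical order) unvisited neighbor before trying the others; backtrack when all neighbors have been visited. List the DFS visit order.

Visit EF
EF → JY
JY → WA
WA → RR
WA → HR
HR → ZD
ZD → FG
FG → MI
FG → HO
HO → SL
SL → UB
SL → NU
HO → GS
HO → AZ
AZ → VP
VP → KL
VP → CS
AZ → NA

EF → JY → WA → RR → HR → ZD → FG → MI → HO → SL → UB → NU → GS → AZ → VP → KL → CS → NA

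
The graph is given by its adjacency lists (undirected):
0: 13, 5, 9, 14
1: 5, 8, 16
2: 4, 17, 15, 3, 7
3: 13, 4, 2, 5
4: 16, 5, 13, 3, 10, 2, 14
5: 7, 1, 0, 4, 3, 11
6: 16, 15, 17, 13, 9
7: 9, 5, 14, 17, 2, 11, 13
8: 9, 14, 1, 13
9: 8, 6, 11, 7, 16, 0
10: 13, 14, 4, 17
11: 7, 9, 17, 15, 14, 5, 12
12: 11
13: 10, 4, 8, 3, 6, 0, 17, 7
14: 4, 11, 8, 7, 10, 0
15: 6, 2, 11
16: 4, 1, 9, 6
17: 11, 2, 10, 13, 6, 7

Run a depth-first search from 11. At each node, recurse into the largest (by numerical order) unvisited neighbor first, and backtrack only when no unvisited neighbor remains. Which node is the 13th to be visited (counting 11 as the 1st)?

5

Visit 11
11 → 17
17 → 13
13 → 10
10 → 14
14 → 8
8 → 9
9 → 16
16 → 6
6 → 15
15 → 2
2 → 7
7 → 5
5 → 4
4 → 3
5 → 1
5 → 0
11 → 12

Visit order: 11, 17, 13, 10, 14, 8, 9, 16, 6, 15, 2, 7, 5, 4, 3, 1, 0, 12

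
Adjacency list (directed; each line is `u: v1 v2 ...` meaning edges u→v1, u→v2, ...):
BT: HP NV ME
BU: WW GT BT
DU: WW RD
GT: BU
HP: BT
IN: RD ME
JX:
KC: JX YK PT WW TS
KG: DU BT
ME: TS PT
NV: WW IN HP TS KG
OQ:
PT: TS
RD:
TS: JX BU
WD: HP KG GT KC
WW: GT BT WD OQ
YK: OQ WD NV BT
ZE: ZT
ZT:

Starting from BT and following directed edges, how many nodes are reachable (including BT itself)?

BFS from BT visits: BT, HP, ME, NV, PT, TS, IN, KG, WW, BU, JX, RD, DU, GT, OQ, WD, KC, YK
Reachable nodes: 18 of 20 total.

18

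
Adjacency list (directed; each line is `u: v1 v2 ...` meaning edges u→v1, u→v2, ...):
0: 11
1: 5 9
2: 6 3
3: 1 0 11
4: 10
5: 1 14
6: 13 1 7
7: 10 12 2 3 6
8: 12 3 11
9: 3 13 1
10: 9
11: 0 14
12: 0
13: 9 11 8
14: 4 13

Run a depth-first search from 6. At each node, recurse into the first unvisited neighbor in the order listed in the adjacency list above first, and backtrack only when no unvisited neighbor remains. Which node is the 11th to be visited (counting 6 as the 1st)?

11

Visit 6
6 → 13
13 → 9
9 → 3
3 → 1
1 → 5
5 → 14
14 → 4
4 → 10
3 → 0
0 → 11
13 → 8
8 → 12
6 → 7
7 → 2

Visit order: 6, 13, 9, 3, 1, 5, 14, 4, 10, 0, 11, 8, 12, 7, 2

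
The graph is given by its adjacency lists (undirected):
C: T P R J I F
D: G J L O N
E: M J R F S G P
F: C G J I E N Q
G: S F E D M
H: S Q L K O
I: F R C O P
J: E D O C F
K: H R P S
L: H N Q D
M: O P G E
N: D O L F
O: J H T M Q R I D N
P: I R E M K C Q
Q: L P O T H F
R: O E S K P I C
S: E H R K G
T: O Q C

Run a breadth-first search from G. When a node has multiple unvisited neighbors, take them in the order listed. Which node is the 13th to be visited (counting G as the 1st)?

N

Visit G; enqueue S, F, E, D, M → queue [S, F, E, D, M]
Visit S; enqueue H, R, K → queue [F, E, D, M, H, R, K]
Visit F; enqueue C, J, I, N, Q → queue [E, D, M, H, R, K, C, J, I, N, Q]
Visit E; enqueue P → queue [D, M, H, R, K, C, J, I, N, Q, P]
Visit D; enqueue L, O → queue [M, H, R, K, C, J, I, N, Q, P, L, O]
Visit M → queue [H, R, K, C, J, I, N, Q, P, L, O]
Visit H → queue [R, K, C, J, I, N, Q, P, L, O]
Visit R → queue [K, C, J, I, N, Q, P, L, O]
Visit K → queue [C, J, I, N, Q, P, L, O]
Visit C; enqueue T → queue [J, I, N, Q, P, L, O, T]
Visit J → queue [I, N, Q, P, L, O, T]
Visit I → queue [N, Q, P, L, O, T]
Visit N → queue [Q, P, L, O, T]
Visit Q → queue [P, L, O, T]
Visit P → queue [L, O, T]
Visit L → queue [O, T]
Visit O → queue [T]
Visit T → queue []

Visit order: G, S, F, E, D, M, H, R, K, C, J, I, N, Q, P, L, O, T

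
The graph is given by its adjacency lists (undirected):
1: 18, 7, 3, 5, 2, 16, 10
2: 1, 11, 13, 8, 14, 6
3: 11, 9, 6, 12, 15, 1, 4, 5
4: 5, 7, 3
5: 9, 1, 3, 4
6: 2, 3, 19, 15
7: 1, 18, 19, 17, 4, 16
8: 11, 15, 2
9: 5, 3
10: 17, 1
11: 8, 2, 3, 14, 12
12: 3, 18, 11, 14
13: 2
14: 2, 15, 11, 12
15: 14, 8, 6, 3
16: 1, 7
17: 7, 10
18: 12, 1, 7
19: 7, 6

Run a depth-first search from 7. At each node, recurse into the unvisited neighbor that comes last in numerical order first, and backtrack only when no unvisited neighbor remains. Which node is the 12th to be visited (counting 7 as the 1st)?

5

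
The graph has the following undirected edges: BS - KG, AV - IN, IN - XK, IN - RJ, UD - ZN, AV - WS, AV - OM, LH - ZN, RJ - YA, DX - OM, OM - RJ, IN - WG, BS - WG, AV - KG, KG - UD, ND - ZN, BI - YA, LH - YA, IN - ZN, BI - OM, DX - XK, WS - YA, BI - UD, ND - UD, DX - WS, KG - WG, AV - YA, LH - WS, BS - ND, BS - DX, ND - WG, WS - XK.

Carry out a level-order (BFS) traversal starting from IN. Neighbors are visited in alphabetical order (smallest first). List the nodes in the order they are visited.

IN -> AV -> RJ -> WG -> XK -> ZN -> KG -> OM -> WS -> YA -> BS -> ND -> DX -> LH -> UD -> BI

Visit IN; enqueue AV, RJ, WG, XK, ZN → queue [AV, RJ, WG, XK, ZN]
Visit AV; enqueue KG, OM, WS, YA → queue [RJ, WG, XK, ZN, KG, OM, WS, YA]
Visit RJ → queue [WG, XK, ZN, KG, OM, WS, YA]
Visit WG; enqueue BS, ND → queue [XK, ZN, KG, OM, WS, YA, BS, ND]
Visit XK; enqueue DX → queue [ZN, KG, OM, WS, YA, BS, ND, DX]
Visit ZN; enqueue LH, UD → queue [KG, OM, WS, YA, BS, ND, DX, LH, UD]
Visit KG → queue [OM, WS, YA, BS, ND, DX, LH, UD]
Visit OM; enqueue BI → queue [WS, YA, BS, ND, DX, LH, UD, BI]
Visit WS → queue [YA, BS, ND, DX, LH, UD, BI]
Visit YA → queue [BS, ND, DX, LH, UD, BI]
Visit BS → queue [ND, DX, LH, UD, BI]
Visit ND → queue [DX, LH, UD, BI]
Visit DX → queue [LH, UD, BI]
Visit LH → queue [UD, BI]
Visit UD → queue [BI]
Visit BI → queue []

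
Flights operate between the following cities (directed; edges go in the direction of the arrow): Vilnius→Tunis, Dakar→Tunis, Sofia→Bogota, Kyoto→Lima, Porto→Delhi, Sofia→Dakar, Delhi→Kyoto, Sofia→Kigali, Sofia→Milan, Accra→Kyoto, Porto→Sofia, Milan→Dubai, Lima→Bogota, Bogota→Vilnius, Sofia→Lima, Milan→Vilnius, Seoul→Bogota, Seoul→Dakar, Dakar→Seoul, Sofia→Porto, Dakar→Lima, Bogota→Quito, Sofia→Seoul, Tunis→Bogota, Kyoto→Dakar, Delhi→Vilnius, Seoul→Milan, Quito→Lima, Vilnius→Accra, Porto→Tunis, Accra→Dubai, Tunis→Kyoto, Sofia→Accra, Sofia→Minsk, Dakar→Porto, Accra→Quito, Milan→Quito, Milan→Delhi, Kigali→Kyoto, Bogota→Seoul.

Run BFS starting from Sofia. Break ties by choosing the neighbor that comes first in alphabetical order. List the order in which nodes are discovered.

Visit Sofia; enqueue Accra, Bogota, Dakar, Kigali, Lima, Milan, Minsk, Porto, Seoul → queue [Accra, Bogota, Dakar, Kigali, Lima, Milan, Minsk, Porto, Seoul]
Visit Accra; enqueue Dubai, Kyoto, Quito → queue [Bogota, Dakar, Kigali, Lima, Milan, Minsk, Porto, Seoul, Dubai, Kyoto, Quito]
Visit Bogota; enqueue Vilnius → queue [Dakar, Kigali, Lima, Milan, Minsk, Porto, Seoul, Dubai, Kyoto, Quito, Vilnius]
Visit Dakar; enqueue Tunis → queue [Kigali, Lima, Milan, Minsk, Porto, Seoul, Dubai, Kyoto, Quito, Vilnius, Tunis]
Visit Kigali → queue [Lima, Milan, Minsk, Porto, Seoul, Dubai, Kyoto, Quito, Vilnius, Tunis]
Visit Lima → queue [Milan, Minsk, Porto, Seoul, Dubai, Kyoto, Quito, Vilnius, Tunis]
Visit Milan; enqueue Delhi → queue [Minsk, Porto, Seoul, Dubai, Kyoto, Quito, Vilnius, Tunis, Delhi]
Visit Minsk → queue [Porto, Seoul, Dubai, Kyoto, Quito, Vilnius, Tunis, Delhi]
Visit Porto → queue [Seoul, Dubai, Kyoto, Quito, Vilnius, Tunis, Delhi]
Visit Seoul → queue [Dubai, Kyoto, Quito, Vilnius, Tunis, Delhi]
Visit Dubai → queue [Kyoto, Quito, Vilnius, Tunis, Delhi]
Visit Kyoto → queue [Quito, Vilnius, Tunis, Delhi]
Visit Quito → queue [Vilnius, Tunis, Delhi]
Visit Vilnius → queue [Tunis, Delhi]
Visit Tunis → queue [Delhi]
Visit Delhi → queue []

Sofia, Accra, Bogota, Dakar, Kigali, Lima, Milan, Minsk, Porto, Seoul, Dubai, Kyoto, Quito, Vilnius, Tunis, Delhi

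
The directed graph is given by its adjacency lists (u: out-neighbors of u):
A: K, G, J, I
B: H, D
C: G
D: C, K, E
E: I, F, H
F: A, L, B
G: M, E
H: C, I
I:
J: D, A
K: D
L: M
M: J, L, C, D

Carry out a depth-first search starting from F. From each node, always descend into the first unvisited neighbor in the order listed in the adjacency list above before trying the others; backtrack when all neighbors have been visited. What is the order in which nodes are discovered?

Visit F
F → A
A → K
K → D
D → C
C → G
G → M
M → J
M → L
G → E
E → I
E → H
F → B

F, A, K, D, C, G, M, J, L, E, I, H, B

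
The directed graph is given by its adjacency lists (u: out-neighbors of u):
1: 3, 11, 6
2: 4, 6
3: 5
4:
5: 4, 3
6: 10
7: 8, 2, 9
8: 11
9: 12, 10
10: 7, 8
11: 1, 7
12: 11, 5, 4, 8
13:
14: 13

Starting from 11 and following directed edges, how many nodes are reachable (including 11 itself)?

BFS from 11 visits: 11, 1, 7, 3, 6, 2, 8, 9, 5, 10, 4, 12
Reachable nodes: 12 of 14 total.

12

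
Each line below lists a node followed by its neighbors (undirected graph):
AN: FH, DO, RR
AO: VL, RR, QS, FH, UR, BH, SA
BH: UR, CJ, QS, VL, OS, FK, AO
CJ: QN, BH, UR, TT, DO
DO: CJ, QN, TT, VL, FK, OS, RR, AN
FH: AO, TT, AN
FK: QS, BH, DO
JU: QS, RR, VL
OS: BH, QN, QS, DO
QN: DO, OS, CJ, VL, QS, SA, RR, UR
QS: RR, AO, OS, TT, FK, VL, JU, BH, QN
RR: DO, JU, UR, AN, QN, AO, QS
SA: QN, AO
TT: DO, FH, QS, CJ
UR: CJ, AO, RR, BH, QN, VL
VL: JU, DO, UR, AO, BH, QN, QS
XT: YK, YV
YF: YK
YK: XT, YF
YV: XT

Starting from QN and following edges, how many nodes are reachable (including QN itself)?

16

BFS from QN visits: QN, DO, OS, CJ, VL, QS, SA, RR, UR, TT, FK, AN, BH, JU, AO, FH
Reachable nodes: 16 of 20 total.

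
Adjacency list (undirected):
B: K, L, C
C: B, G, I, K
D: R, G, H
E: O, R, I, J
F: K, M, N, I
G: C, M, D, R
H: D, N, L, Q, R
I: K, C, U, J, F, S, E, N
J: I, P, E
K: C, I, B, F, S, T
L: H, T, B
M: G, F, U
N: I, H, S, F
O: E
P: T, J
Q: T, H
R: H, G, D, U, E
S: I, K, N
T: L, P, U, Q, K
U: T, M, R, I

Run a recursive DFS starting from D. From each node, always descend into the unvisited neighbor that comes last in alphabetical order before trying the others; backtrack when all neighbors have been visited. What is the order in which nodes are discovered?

Visit D
D → R
R → U
U → T
T → Q
Q → H
H → N
N → S
S → K
K → I
I → J
J → P
J → E
E → O
I → F
F → M
M → G
G → C
C → B
B → L

D, R, U, T, Q, H, N, S, K, I, J, P, E, O, F, M, G, C, B, L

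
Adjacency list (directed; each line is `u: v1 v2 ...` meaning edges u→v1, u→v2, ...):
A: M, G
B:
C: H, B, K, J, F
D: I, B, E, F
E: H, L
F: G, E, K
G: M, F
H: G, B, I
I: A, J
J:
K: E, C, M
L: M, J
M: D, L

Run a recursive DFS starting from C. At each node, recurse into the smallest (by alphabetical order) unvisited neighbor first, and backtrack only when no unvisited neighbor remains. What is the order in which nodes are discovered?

C, B, F, E, H, G, M, D, I, A, J, L, K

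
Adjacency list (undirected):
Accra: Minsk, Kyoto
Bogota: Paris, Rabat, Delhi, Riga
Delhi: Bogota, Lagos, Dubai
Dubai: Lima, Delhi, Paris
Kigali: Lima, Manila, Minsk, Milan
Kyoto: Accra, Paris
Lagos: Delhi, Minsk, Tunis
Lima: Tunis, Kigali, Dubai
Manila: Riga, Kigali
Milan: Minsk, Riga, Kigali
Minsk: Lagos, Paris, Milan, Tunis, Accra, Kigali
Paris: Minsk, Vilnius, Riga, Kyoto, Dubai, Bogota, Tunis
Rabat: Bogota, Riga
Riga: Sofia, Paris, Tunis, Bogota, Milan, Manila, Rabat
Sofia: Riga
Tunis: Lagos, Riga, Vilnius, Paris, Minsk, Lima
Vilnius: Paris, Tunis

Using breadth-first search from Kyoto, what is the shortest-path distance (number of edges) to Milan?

Level 0: Kyoto
Level 1: Accra, Paris
Level 2: Bogota, Dubai, Minsk, Riga, Tunis, Vilnius
Level 3: Delhi, Kigali, Lagos, Lima, Manila, Milan, Rabat, Sofia
Milan first appears at level 3.

3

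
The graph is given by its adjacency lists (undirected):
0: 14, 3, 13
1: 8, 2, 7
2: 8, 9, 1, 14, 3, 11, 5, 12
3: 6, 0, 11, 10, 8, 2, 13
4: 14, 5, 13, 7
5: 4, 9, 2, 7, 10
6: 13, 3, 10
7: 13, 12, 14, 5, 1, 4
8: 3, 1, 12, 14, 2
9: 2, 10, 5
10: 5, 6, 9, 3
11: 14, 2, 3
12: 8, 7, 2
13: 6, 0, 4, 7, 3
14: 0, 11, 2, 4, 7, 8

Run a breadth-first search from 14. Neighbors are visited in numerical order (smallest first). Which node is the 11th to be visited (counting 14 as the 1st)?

Visit 14; enqueue 0, 2, 4, 7, 8, 11 → queue [0, 2, 4, 7, 8, 11]
Visit 0; enqueue 3, 13 → queue [2, 4, 7, 8, 11, 3, 13]
Visit 2; enqueue 1, 5, 9, 12 → queue [4, 7, 8, 11, 3, 13, 1, 5, 9, 12]
Visit 4 → queue [7, 8, 11, 3, 13, 1, 5, 9, 12]
Visit 7 → queue [8, 11, 3, 13, 1, 5, 9, 12]
Visit 8 → queue [11, 3, 13, 1, 5, 9, 12]
Visit 11 → queue [3, 13, 1, 5, 9, 12]
Visit 3; enqueue 6, 10 → queue [13, 1, 5, 9, 12, 6, 10]
Visit 13 → queue [1, 5, 9, 12, 6, 10]
Visit 1 → queue [5, 9, 12, 6, 10]
Visit 5 → queue [9, 12, 6, 10]
Visit 9 → queue [12, 6, 10]
Visit 12 → queue [6, 10]
Visit 6 → queue [10]
Visit 10 → queue []

Visit order: 14, 0, 2, 4, 7, 8, 11, 3, 13, 1, 5, 9, 12, 6, 10

5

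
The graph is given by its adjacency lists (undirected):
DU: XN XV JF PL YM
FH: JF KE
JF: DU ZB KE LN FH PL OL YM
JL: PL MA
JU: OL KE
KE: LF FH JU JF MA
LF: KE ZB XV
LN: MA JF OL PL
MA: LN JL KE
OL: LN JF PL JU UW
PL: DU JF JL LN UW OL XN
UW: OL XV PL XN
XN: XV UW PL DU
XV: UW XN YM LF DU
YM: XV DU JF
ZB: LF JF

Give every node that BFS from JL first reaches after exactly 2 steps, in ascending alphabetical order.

DU, JF, KE, LN, OL, UW, XN

Level 0: JL
Level 1: MA, PL
Level 2: DU, JF, KE, LN, OL, UW, XN
Level 3: FH, JU, LF, XV, YM, ZB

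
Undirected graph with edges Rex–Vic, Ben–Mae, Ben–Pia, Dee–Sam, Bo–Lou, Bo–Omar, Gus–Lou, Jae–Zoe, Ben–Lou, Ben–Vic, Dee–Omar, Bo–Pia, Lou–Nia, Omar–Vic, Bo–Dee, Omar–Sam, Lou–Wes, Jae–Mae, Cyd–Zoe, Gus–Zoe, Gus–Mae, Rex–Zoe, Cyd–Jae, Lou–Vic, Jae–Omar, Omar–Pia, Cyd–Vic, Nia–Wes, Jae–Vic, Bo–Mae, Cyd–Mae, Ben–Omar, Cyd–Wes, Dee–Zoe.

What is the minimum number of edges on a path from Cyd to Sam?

Level 0: Cyd
Level 1: Jae, Mae, Vic, Wes, Zoe
Level 2: Ben, Bo, Dee, Gus, Lou, Nia, Omar, Rex
Level 3: Pia, Sam
Sam first appears at level 3.

3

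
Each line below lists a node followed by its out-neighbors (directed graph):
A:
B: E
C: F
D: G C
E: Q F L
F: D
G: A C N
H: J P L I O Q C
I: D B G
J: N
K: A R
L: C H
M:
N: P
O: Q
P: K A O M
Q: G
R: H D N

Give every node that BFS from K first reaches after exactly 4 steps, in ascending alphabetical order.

B, F, M

Level 0: K
Level 1: A, R
Level 2: D, H, N
Level 3: C, G, I, J, L, O, P, Q
Level 4: B, F, M
Level 5: E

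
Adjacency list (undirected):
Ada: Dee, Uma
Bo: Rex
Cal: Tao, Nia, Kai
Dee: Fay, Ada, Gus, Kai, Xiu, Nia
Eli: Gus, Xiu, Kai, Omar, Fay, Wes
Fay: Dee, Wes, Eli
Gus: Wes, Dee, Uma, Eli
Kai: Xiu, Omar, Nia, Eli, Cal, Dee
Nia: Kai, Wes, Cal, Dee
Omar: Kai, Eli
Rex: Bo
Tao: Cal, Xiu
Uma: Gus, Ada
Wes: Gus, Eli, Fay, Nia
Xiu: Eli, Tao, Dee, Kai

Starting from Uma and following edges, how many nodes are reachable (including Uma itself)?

13

BFS from Uma visits: Uma, Gus, Ada, Wes, Eli, Dee, Nia, Fay, Xiu, Omar, Kai, Cal, Tao
Reachable nodes: 13 of 15 total.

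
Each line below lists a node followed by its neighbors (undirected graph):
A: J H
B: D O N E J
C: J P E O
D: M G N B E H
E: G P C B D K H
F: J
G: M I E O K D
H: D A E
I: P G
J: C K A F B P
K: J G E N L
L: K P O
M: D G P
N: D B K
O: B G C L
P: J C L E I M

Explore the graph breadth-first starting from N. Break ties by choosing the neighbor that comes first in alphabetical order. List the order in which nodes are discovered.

N B D K E J O G H M L C P A F I

Visit N; enqueue B, D, K → queue [B, D, K]
Visit B; enqueue E, J, O → queue [D, K, E, J, O]
Visit D; enqueue G, H, M → queue [K, E, J, O, G, H, M]
Visit K; enqueue L → queue [E, J, O, G, H, M, L]
Visit E; enqueue C, P → queue [J, O, G, H, M, L, C, P]
Visit J; enqueue A, F → queue [O, G, H, M, L, C, P, A, F]
Visit O → queue [G, H, M, L, C, P, A, F]
Visit G; enqueue I → queue [H, M, L, C, P, A, F, I]
Visit H → queue [M, L, C, P, A, F, I]
Visit M → queue [L, C, P, A, F, I]
Visit L → queue [C, P, A, F, I]
Visit C → queue [P, A, F, I]
Visit P → queue [A, F, I]
Visit A → queue [F, I]
Visit F → queue [I]
Visit I → queue []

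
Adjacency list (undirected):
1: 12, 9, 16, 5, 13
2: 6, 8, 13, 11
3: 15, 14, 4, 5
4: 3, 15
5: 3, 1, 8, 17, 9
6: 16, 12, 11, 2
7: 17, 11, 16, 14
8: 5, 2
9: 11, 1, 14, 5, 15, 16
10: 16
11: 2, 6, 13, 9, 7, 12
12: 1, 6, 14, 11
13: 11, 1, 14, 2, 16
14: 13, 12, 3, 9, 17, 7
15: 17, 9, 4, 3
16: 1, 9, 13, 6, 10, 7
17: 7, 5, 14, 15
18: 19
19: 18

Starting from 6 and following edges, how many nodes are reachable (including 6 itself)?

BFS from 6 visits: 6, 2, 11, 12, 16, 8, 13, 7, 9, 1, 14, 10, 5, 17, 15, 3, 4
Reachable nodes: 17 of 19 total.

17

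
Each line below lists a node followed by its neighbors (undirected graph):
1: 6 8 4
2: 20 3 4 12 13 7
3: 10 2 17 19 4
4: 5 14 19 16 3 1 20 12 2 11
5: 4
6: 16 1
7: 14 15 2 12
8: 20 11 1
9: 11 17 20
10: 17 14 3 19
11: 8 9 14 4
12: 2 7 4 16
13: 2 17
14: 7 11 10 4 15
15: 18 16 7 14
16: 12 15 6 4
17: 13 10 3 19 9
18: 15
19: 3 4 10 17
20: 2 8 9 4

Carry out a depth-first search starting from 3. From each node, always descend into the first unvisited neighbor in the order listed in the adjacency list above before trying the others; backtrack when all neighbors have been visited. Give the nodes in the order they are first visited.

3 → 10 → 17 → 13 → 2 → 20 → 8 → 11 → 9 → 14 → 7 → 15 → 18 → 16 → 12 → 4 → 5 → 19 → 1 → 6

Visit 3
3 → 10
10 → 17
17 → 13
13 → 2
2 → 20
20 → 8
8 → 11
11 → 9
11 → 14
14 → 7
7 → 15
15 → 18
15 → 16
16 → 12
12 → 4
4 → 5
4 → 19
4 → 1
1 → 6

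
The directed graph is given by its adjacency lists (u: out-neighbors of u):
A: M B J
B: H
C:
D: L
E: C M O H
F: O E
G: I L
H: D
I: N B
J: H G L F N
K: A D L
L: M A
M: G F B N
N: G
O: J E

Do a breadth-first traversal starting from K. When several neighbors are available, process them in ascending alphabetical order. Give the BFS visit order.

K, A, D, L, B, J, M, H, F, G, N, E, O, I, C

Visit K; enqueue A, D, L → queue [A, D, L]
Visit A; enqueue B, J, M → queue [D, L, B, J, M]
Visit D → queue [L, B, J, M]
Visit L → queue [B, J, M]
Visit B; enqueue H → queue [J, M, H]
Visit J; enqueue F, G, N → queue [M, H, F, G, N]
Visit M → queue [H, F, G, N]
Visit H → queue [F, G, N]
Visit F; enqueue E, O → queue [G, N, E, O]
Visit G; enqueue I → queue [N, E, O, I]
Visit N → queue [E, O, I]
Visit E; enqueue C → queue [O, I, C]
Visit O → queue [I, C]
Visit I → queue [C]
Visit C → queue []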